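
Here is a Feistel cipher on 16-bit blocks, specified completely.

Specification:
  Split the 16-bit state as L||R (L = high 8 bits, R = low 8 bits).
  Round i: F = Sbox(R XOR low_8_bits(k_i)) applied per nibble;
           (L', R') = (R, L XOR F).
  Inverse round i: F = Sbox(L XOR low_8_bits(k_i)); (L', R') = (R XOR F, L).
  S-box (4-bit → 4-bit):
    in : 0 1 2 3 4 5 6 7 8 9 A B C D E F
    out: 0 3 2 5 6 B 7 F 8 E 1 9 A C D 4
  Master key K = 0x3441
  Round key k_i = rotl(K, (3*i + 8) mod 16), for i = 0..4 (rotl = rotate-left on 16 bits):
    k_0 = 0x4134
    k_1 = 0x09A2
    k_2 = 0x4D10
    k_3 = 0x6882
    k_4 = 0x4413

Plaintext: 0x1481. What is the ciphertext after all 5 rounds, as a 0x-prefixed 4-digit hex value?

0x4EAF

s_0 = plaintext = 0x1481
s_1 = Round(s_0, k_0) = 0x818F
s_2 = Round(s_1, k_1) = 0x8FAD
s_3 = Round(s_2, k_2) = 0xAD13
s_4 = Round(s_3, k_3) = 0x134E
s_5 = Round(s_4, k_4) = 0x4EAF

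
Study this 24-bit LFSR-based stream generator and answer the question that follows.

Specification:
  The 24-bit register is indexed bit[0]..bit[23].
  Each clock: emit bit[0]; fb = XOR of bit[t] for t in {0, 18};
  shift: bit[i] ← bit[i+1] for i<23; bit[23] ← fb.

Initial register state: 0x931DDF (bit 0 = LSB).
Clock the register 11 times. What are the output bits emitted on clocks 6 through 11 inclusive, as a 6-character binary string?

011101

reg_0 = 0x931DDF
clock 1: out=1, reg = 0xC98EEF
clock 2: out=1, reg = 0xE4C777
clock 3: out=1, reg = 0x7263BB
clock 4: out=1, reg = 0xB931DD
clock 5: out=1, reg = 0xDC98EE
clock 6: out=0, reg = 0xEE4C77
clock 7: out=1, reg = 0x77263B
clock 8: out=1, reg = 0x3B931D
clock 9: out=1, reg = 0x9DC98E
clock 10: out=0, reg = 0xCEE4C7
clock 11: out=1, reg = 0x677263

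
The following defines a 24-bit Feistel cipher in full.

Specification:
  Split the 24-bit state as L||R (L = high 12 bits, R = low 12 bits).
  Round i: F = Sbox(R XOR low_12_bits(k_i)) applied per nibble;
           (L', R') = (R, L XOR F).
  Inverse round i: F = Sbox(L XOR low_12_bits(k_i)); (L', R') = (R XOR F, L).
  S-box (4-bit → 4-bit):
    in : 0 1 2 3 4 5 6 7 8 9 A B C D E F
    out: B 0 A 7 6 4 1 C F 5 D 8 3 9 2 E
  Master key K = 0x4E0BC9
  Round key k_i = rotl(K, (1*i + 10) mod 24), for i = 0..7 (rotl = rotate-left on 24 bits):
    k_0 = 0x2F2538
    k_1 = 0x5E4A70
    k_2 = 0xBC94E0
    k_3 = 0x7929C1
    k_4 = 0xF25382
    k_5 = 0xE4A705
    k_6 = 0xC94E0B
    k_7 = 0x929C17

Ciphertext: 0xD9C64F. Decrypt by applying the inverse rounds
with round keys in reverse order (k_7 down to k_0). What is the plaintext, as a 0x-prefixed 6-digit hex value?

0xA55743

s_0 = ciphertext = 0xD9C64F
s_1 = InvRound(s_0, k_7) = 0x6B7D9C
s_2 = InvRound(s_1, k_6) = 0x21F6B7
s_3 = InvRound(s_2, k_5) = 0x2BA21F
s_4 = InvRound(s_3, k_4) = 0x2602BA
s_5 = InvRound(s_4, k_3) = 0xA6A260
s_6 = InvRound(s_5, k_2) = 0x09DA6A
s_7 = InvRound(s_6, k_1) = 0x74309D
s_8 = InvRound(s_7, k_0) = 0xA55743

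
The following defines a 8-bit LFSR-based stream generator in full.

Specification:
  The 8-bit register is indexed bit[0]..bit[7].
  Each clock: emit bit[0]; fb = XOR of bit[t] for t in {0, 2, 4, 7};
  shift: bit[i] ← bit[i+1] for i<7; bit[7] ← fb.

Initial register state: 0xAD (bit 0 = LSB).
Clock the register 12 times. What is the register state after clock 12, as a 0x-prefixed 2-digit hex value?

0x6A

reg_0 = 0xAD
clock 1: out=1, reg = 0xD6
clock 2: out=0, reg = 0xEB
clock 3: out=1, reg = 0x75
clock 4: out=1, reg = 0xBA
clock 5: out=0, reg = 0x5D
clock 6: out=1, reg = 0xAE
clock 7: out=0, reg = 0x57
clock 8: out=1, reg = 0xAB
clock 9: out=1, reg = 0x55
clock 10: out=1, reg = 0xAA
clock 11: out=0, reg = 0xD5
clock 12: out=1, reg = 0x6A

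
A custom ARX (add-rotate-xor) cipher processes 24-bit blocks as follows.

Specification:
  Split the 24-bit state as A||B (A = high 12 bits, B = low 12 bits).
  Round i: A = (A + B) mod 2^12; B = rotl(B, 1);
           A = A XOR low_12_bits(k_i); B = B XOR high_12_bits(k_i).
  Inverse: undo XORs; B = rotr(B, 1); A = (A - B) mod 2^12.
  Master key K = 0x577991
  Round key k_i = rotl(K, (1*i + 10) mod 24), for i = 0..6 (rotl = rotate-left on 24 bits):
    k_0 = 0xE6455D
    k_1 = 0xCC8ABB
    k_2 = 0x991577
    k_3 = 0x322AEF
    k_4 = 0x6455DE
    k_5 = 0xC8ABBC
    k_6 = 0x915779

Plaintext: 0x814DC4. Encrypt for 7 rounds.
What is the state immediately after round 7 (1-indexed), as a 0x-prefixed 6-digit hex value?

s_0 = plaintext = 0x814DC4
s_1 = Round(s_0, k_0) = 0x0855ED
s_2 = Round(s_1, k_1) = 0xCC9712
s_3 = Round(s_2, k_2) = 0x6AC7B5
s_4 = Round(s_3, k_3) = 0x48EC48
s_5 = Round(s_4, k_4) = 0x508ED4
s_6 = Round(s_5, k_5) = 0x860123
s_7 = Round(s_6, k_6) = 0xEFAB53

0xEFAB53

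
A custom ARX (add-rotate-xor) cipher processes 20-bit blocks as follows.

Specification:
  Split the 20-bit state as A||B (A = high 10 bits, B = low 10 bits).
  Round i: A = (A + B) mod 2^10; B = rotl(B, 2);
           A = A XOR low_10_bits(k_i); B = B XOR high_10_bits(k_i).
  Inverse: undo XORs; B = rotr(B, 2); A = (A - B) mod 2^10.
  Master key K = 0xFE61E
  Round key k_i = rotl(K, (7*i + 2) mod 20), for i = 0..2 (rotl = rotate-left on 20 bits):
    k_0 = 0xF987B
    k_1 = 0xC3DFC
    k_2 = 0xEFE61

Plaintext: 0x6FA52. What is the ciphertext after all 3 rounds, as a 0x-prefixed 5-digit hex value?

0xB254A

s_0 = plaintext = 0x6FA52
s_1 = Round(s_0, k_0) = 0x1AEAC
s_2 = Round(s_1, k_1) = 0xBADBD
s_3 = Round(s_2, k_2) = 0xB254A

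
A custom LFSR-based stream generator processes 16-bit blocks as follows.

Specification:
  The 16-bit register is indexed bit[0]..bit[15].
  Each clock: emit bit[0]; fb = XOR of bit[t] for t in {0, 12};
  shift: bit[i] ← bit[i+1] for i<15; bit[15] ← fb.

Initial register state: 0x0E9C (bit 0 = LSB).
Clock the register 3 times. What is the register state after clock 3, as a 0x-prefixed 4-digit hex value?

0x81D3

reg_0 = 0x0E9C
clock 1: out=0, reg = 0x074E
clock 2: out=0, reg = 0x03A7
clock 3: out=1, reg = 0x81D3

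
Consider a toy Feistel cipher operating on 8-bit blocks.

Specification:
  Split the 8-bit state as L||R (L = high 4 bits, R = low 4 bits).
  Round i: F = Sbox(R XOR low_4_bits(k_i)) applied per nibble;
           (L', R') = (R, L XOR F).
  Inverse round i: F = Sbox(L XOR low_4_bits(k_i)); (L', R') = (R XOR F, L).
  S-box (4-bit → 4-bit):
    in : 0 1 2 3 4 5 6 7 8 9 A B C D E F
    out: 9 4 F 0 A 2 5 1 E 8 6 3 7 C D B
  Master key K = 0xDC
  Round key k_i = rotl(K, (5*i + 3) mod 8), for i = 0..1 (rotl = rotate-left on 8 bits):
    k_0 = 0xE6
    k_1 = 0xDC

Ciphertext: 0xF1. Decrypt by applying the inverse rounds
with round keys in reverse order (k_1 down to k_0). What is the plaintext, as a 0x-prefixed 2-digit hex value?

s_0 = ciphertext = 0xF1
s_1 = InvRound(s_0, k_1) = 0x1F
s_2 = InvRound(s_1, k_0) = 0xE1

0xE1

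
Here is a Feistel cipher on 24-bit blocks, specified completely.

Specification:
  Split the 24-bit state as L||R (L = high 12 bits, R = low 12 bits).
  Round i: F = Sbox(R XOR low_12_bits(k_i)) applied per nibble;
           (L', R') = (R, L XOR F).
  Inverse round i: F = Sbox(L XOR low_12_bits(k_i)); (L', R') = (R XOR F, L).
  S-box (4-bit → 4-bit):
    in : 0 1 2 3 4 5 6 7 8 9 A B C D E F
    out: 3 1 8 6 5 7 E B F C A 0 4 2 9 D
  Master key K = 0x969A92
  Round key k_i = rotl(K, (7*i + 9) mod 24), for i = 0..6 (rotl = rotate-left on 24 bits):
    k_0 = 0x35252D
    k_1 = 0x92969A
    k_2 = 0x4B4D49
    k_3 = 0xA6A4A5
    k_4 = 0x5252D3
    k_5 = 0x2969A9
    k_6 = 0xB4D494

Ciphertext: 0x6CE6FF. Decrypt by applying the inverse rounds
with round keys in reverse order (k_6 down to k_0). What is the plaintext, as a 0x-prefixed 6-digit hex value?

s_0 = ciphertext = 0x6CE6FF
s_1 = InvRound(s_0, k_6) = 0xE856CE
s_2 = InvRound(s_1, k_5) = 0xD4AE85
s_3 = InvRound(s_2, k_4) = 0x349D4A
s_4 = InvRound(s_3, k_3) = 0x6DE349
s_5 = InvRound(s_4, k_2) = 0x3826DE
s_6 = InvRound(s_5, k_1) = 0x1C1382
s_7 = InvRound(s_6, k_0) = 0x6161C1

0x6161C1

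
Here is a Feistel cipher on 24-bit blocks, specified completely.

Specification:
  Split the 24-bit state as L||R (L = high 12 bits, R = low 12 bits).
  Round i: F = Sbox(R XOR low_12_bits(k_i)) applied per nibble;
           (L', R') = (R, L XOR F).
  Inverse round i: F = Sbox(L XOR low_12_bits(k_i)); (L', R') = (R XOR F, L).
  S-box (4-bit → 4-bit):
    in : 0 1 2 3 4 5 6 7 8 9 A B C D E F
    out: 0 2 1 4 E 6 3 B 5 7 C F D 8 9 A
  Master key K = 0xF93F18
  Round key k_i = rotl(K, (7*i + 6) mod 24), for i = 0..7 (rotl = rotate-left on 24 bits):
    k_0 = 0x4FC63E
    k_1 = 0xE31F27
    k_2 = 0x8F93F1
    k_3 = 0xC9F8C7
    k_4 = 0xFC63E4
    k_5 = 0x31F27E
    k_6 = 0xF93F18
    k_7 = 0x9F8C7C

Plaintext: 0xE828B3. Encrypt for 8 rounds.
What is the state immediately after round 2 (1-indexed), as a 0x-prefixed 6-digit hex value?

s_0 = plaintext = 0xE828B3
s_1 = Round(s_0, k_0) = 0x8B37DA
s_2 = Round(s_1, k_1) = 0x7DAD1B
s_3 = Round(s_2, k_2) = 0xD1BE46
s_4 = Round(s_3, k_3) = 0xE46E49
s_5 = Round(s_4, k_4) = 0xE4968E
s_6 = Round(s_5, k_5) = 0x68E0E9
s_7 = Round(s_6, k_6) = 0x0E9C2C
s_8 = Round(s_7, k_7) = 0xC2C089

0x7DAD1B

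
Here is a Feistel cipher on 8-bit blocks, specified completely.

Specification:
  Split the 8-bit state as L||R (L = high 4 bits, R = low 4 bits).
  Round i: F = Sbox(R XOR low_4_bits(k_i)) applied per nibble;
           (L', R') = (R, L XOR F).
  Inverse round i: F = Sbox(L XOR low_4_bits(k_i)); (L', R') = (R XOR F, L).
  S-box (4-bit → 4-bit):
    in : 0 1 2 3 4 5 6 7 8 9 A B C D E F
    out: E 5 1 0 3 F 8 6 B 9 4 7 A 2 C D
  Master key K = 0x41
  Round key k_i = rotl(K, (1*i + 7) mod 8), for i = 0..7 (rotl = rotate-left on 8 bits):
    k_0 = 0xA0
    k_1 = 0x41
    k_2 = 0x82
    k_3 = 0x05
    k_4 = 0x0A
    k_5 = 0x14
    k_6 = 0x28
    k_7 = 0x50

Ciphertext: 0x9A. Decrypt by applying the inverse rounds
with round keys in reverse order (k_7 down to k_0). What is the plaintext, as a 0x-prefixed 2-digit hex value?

0xD8

s_0 = ciphertext = 0x9A
s_1 = InvRound(s_0, k_7) = 0x39
s_2 = InvRound(s_1, k_6) = 0xE3
s_3 = InvRound(s_2, k_5) = 0x7E
s_4 = InvRound(s_3, k_4) = 0xC7
s_5 = InvRound(s_4, k_3) = 0xEC
s_6 = InvRound(s_5, k_2) = 0x6E
s_7 = InvRound(s_6, k_1) = 0x86
s_8 = InvRound(s_7, k_0) = 0xD8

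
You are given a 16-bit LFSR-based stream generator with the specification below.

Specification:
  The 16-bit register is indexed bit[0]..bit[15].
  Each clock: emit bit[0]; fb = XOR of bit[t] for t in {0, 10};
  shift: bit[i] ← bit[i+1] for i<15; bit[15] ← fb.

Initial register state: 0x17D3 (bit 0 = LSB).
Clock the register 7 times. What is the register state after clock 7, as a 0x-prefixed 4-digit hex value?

0xAC2F

reg_0 = 0x17D3
clock 1: out=1, reg = 0x0BE9
clock 2: out=1, reg = 0x85F4
clock 3: out=0, reg = 0xC2FA
clock 4: out=0, reg = 0x617D
clock 5: out=1, reg = 0xB0BE
clock 6: out=0, reg = 0x585F
clock 7: out=1, reg = 0xAC2F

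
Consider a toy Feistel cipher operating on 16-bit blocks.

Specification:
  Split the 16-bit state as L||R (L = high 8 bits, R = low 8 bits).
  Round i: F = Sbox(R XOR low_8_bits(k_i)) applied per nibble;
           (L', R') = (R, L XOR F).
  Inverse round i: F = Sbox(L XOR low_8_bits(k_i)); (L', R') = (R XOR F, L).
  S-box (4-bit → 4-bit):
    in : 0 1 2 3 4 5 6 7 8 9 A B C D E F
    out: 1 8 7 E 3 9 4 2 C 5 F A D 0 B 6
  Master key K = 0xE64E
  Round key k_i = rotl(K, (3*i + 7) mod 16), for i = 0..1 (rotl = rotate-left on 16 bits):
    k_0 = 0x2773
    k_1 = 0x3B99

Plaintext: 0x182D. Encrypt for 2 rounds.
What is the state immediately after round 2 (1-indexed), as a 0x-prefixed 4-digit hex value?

s_0 = plaintext = 0x182D
s_1 = Round(s_0, k_0) = 0x2D83
s_2 = Round(s_1, k_1) = 0x83A2

0x83A2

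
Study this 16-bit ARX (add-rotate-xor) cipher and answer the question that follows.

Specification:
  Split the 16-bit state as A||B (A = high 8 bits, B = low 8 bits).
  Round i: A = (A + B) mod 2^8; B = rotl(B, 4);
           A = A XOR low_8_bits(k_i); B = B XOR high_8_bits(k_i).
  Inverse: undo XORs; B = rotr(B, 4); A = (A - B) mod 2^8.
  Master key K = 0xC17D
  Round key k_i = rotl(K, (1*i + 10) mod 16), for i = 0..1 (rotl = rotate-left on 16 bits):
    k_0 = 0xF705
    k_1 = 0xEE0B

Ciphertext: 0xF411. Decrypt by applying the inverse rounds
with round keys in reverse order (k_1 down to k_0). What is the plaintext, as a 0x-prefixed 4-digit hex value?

s_0 = ciphertext = 0xF411
s_1 = InvRound(s_0, k_1) = 0x00FF
s_2 = InvRound(s_1, k_0) = 0x8580

0x8580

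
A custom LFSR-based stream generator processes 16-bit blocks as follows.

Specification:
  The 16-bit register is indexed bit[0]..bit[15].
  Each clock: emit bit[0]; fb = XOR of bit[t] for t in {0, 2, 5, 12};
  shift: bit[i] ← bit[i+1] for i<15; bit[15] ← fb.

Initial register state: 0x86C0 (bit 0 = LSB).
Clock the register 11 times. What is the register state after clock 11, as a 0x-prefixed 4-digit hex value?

0x35D0

reg_0 = 0x86C0
clock 1: out=0, reg = 0x4360
clock 2: out=0, reg = 0xA1B0
clock 3: out=0, reg = 0xD0D8
clock 4: out=0, reg = 0xE86C
clock 5: out=0, reg = 0x7436
clock 6: out=0, reg = 0xBA1B
clock 7: out=1, reg = 0x5D0D
clock 8: out=1, reg = 0xAE86
clock 9: out=0, reg = 0xD743
clock 10: out=1, reg = 0x6BA1
clock 11: out=1, reg = 0x35D0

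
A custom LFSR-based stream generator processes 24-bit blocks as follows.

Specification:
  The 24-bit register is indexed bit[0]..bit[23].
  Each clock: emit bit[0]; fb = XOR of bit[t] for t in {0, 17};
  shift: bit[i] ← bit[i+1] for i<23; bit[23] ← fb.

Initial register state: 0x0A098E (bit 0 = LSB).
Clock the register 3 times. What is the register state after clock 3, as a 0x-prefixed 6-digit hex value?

reg_0 = 0x0A098E
clock 1: out=0, reg = 0x8504C7
clock 2: out=1, reg = 0xC28263
clock 3: out=1, reg = 0x614131

0x614131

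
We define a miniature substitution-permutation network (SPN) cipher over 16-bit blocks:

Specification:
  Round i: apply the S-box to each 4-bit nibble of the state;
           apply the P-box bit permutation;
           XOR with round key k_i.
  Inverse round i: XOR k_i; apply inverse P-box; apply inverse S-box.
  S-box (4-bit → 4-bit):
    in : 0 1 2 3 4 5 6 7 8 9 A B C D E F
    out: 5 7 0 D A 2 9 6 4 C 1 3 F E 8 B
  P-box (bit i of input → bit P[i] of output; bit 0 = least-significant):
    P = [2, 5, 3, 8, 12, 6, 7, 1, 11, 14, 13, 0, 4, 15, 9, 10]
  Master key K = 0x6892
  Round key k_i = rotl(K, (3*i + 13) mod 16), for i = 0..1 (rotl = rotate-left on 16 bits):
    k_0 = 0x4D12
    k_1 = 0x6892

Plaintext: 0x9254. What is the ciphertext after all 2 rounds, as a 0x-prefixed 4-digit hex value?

s_0 = plaintext = 0x9254
s_1 = Round(s_0, k_0) = 0x4A72
s_2 = Round(s_1, k_1) = 0xE452

0xE452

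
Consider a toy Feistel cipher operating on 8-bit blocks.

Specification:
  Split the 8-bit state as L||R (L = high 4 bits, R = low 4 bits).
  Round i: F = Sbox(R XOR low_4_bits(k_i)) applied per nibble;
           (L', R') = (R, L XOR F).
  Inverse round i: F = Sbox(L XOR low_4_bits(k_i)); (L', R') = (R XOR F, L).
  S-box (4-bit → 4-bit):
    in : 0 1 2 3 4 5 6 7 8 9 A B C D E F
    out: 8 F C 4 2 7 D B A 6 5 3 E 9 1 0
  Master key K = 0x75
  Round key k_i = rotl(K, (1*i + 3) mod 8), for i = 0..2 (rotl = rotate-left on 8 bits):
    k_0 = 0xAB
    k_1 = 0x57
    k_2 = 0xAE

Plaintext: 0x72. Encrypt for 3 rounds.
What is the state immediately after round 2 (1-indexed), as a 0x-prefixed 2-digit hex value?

0x1F

s_0 = plaintext = 0x72
s_1 = Round(s_0, k_0) = 0x21
s_2 = Round(s_1, k_1) = 0x1F
s_3 = Round(s_2, k_2) = 0xFE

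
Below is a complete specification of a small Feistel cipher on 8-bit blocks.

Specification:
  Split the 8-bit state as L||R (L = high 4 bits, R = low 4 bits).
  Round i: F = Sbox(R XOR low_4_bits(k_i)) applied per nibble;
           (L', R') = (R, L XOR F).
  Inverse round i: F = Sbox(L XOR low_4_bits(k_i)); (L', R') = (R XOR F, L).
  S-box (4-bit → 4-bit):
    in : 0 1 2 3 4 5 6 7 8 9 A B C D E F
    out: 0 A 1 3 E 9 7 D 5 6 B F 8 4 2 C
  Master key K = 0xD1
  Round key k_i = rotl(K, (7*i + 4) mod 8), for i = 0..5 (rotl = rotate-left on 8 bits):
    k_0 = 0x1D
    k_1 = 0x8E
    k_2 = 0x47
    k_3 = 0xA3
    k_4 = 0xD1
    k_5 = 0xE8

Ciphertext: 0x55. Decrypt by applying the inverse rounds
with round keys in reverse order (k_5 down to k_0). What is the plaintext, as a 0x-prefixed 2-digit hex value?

s_0 = ciphertext = 0x55
s_1 = InvRound(s_0, k_5) = 0x15
s_2 = InvRound(s_1, k_4) = 0x51
s_3 = InvRound(s_2, k_3) = 0x65
s_4 = InvRound(s_3, k_2) = 0xF6
s_5 = InvRound(s_4, k_1) = 0xCF
s_6 = InvRound(s_5, k_0) = 0x5C

0x5C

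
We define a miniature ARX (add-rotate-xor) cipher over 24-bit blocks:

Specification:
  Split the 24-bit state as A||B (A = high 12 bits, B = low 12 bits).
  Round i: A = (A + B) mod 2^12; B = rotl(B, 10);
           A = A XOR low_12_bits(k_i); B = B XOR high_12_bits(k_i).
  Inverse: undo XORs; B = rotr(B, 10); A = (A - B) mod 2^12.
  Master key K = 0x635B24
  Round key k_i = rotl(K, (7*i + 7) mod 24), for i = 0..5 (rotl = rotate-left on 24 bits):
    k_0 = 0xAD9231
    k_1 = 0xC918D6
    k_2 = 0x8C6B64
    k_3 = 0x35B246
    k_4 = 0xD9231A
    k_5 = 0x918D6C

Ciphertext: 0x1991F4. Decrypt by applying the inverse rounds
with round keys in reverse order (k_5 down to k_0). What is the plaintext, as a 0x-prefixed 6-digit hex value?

s_0 = ciphertext = 0x1991F4
s_1 = InvRound(s_0, k_5) = 0x9433B2
s_2 = InvRound(s_1, k_4) = 0x1D6883
s_3 = InvRound(s_2, k_3) = 0x42EF62
s_4 = InvRound(s_3, k_2) = 0x0B9E91
s_5 = InvRound(s_4, k_1) = 0x06F800
s_6 = InvRound(s_5, k_0) = 0x6FAB64

0x6FAB64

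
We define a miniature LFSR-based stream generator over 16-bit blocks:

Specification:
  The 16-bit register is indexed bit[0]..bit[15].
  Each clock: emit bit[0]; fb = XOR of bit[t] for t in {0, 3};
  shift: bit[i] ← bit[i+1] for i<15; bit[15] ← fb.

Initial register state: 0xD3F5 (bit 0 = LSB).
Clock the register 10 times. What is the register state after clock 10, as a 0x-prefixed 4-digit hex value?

0x62F4

reg_0 = 0xD3F5
clock 1: out=1, reg = 0xE9FA
clock 2: out=0, reg = 0xF4FD
clock 3: out=1, reg = 0x7A7E
clock 4: out=0, reg = 0xBD3F
clock 5: out=1, reg = 0x5E9F
clock 6: out=1, reg = 0x2F4F
clock 7: out=1, reg = 0x17A7
clock 8: out=1, reg = 0x8BD3
clock 9: out=1, reg = 0xC5E9
clock 10: out=1, reg = 0x62F4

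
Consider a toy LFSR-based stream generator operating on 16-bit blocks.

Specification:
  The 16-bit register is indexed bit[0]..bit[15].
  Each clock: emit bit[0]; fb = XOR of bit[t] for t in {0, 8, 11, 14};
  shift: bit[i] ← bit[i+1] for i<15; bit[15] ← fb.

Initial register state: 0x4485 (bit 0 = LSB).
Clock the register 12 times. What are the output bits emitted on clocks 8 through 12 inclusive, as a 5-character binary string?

10010

reg_0 = 0x4485
clock 1: out=1, reg = 0x2242
clock 2: out=0, reg = 0x1121
clock 3: out=1, reg = 0x0890
clock 4: out=0, reg = 0x8448
clock 5: out=0, reg = 0x4224
clock 6: out=0, reg = 0xA112
clock 7: out=0, reg = 0xD089
clock 8: out=1, reg = 0x6844
clock 9: out=0, reg = 0x3422
clock 10: out=0, reg = 0x1A11
clock 11: out=1, reg = 0x0D08
clock 12: out=0, reg = 0x0684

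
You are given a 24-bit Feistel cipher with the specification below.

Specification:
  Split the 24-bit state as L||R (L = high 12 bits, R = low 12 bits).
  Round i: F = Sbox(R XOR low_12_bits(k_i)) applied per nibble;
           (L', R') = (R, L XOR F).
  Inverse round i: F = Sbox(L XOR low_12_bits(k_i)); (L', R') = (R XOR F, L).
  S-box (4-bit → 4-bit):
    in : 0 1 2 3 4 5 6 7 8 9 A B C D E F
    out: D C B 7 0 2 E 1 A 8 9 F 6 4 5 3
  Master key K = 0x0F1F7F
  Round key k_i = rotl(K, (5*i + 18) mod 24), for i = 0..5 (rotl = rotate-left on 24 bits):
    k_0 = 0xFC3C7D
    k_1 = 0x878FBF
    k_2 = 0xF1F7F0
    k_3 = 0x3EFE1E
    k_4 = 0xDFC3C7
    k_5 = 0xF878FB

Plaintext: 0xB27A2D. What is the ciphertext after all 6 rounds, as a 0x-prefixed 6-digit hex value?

s_0 = plaintext = 0xB27A2D
s_1 = Round(s_0, k_0) = 0xA2D50A
s_2 = Round(s_1, k_1) = 0x50A3DF
s_3 = Round(s_2, k_2) = 0x3DF5B9
s_4 = Round(s_3, k_3) = 0x5B9C4E
s_5 = Round(s_4, k_4) = 0xC4E611
s_6 = Round(s_5, k_5) = 0x611917

0x611917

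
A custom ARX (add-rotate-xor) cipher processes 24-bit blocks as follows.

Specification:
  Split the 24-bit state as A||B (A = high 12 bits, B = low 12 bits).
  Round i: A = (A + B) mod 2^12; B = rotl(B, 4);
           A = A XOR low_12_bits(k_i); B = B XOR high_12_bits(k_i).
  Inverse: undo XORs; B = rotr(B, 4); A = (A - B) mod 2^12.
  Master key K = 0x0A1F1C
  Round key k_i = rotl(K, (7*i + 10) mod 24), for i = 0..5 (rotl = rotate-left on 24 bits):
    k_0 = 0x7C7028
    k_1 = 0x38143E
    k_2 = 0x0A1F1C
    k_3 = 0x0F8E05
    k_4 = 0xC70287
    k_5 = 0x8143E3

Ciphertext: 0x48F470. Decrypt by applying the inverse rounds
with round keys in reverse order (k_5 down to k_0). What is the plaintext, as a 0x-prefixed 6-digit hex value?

0x69ECA9

s_0 = ciphertext = 0x48F470
s_1 = InvRound(s_0, k_5) = 0x2A64C6
s_2 = InvRound(s_1, k_4) = 0x99668B
s_3 = InvRound(s_2, k_3) = 0x42C367
s_4 = InvRound(s_3, k_2) = 0x4F463C
s_5 = InvRound(s_4, k_1) = 0x36FD5B
s_6 = InvRound(s_5, k_0) = 0x69ECA9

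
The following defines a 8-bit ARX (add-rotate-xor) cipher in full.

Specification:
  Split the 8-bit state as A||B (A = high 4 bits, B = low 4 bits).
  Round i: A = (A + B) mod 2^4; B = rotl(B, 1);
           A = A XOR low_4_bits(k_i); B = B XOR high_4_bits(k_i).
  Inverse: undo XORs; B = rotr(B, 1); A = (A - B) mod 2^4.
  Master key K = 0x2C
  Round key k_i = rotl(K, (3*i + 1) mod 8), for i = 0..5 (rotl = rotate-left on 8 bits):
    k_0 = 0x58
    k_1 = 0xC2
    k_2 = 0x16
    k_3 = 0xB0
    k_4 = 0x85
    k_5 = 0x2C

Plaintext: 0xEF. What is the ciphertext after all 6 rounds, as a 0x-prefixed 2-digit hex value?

0x7C

s_0 = plaintext = 0xEF
s_1 = Round(s_0, k_0) = 0x5A
s_2 = Round(s_1, k_1) = 0xD9
s_3 = Round(s_2, k_2) = 0x02
s_4 = Round(s_3, k_3) = 0x2F
s_5 = Round(s_4, k_4) = 0x47
s_6 = Round(s_5, k_5) = 0x7C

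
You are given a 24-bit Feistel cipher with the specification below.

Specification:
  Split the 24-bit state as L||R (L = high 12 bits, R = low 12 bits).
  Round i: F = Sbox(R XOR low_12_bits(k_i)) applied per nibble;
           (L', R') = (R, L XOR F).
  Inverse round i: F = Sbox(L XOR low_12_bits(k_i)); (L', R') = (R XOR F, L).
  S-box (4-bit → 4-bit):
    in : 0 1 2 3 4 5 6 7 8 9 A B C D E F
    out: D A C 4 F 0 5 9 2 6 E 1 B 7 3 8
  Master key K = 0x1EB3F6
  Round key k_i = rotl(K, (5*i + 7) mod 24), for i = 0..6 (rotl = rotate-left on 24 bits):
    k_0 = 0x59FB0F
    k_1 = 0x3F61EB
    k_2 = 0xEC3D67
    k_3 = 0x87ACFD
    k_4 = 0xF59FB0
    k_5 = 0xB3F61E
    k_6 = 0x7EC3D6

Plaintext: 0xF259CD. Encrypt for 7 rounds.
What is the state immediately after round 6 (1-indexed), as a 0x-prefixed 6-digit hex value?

s_0 = plaintext = 0xF259CD
s_1 = Round(s_0, k_0) = 0x9CD399
s_2 = Round(s_1, k_1) = 0x399551
s_3 = Round(s_2, k_2) = 0x5511DC
s_4 = Round(s_3, k_3) = 0x1DC29B
s_5 = Round(s_4, k_4) = 0x29B61D
s_6 = Round(s_5, k_5) = 0x61DF4F
s_7 = Round(s_6, k_6) = 0xF4FD7B

0x61DF4F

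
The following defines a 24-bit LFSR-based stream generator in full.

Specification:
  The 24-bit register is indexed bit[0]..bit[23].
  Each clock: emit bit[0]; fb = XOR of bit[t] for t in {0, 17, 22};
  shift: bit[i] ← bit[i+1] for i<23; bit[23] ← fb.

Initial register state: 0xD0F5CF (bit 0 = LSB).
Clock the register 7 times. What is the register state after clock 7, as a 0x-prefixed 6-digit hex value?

0xE9A1EB

reg_0 = 0xD0F5CF
clock 1: out=1, reg = 0x687AE7
clock 2: out=1, reg = 0x343D73
clock 3: out=1, reg = 0x9A1EB9
clock 4: out=1, reg = 0x4D0F5C
clock 5: out=0, reg = 0xA687AE
clock 6: out=0, reg = 0xD343D7
clock 7: out=1, reg = 0xE9A1EB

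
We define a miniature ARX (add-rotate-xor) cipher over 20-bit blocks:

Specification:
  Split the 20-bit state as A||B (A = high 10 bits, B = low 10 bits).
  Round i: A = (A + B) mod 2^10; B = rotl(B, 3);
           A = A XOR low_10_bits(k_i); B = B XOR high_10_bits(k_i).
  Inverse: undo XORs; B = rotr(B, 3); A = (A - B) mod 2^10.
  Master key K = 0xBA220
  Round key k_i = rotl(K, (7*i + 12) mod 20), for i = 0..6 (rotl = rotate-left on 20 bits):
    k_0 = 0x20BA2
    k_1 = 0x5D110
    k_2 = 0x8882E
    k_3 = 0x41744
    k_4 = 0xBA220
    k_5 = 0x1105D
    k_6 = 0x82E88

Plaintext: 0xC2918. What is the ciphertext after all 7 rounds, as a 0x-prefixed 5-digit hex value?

s_0 = plaintext = 0xC2918
s_1 = Round(s_0, k_0) = 0xE0040
s_2 = Round(s_1, k_1) = 0xB4374
s_3 = Round(s_2, k_2) = 0x9A984
s_4 = Round(s_3, k_3) = 0x2A926
s_5 = Round(s_4, k_4) = 0xFC3DA
s_6 = Round(s_5, k_5) = 0xE5E93
s_7 = Round(s_6, k_6) = 0x28A96

0x28A96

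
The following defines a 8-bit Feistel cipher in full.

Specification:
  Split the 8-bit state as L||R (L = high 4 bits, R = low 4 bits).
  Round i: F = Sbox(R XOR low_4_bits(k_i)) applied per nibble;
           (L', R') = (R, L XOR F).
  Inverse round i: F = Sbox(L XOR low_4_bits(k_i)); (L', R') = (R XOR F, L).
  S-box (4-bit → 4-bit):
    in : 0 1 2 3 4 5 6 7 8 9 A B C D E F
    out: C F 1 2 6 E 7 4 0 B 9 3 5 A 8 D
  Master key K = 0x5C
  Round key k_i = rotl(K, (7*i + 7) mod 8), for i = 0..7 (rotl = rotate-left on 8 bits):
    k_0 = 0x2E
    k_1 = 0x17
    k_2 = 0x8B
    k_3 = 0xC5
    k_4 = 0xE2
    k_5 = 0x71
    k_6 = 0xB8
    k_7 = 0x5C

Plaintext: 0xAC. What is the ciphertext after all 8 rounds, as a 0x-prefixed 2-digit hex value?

0x68

s_0 = plaintext = 0xAC
s_1 = Round(s_0, k_0) = 0xCB
s_2 = Round(s_1, k_1) = 0xB9
s_3 = Round(s_2, k_2) = 0x9A
s_4 = Round(s_3, k_3) = 0xA4
s_5 = Round(s_4, k_4) = 0x4D
s_6 = Round(s_5, k_5) = 0xD1
s_7 = Round(s_6, k_6) = 0x16
s_8 = Round(s_7, k_7) = 0x68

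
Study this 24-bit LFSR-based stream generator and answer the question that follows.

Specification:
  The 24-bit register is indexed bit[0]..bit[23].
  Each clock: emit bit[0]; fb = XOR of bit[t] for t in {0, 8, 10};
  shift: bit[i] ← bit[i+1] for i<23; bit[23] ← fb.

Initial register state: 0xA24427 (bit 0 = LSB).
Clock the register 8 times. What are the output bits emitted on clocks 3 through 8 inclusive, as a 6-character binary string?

reg_0 = 0xA24427
clock 1: out=1, reg = 0x512213
clock 2: out=1, reg = 0xA89109
clock 3: out=1, reg = 0x544884
clock 4: out=0, reg = 0x2A2442
clock 5: out=0, reg = 0x951221
clock 6: out=1, reg = 0xCA8910
clock 7: out=0, reg = 0xE54488
clock 8: out=0, reg = 0xF2A244

100100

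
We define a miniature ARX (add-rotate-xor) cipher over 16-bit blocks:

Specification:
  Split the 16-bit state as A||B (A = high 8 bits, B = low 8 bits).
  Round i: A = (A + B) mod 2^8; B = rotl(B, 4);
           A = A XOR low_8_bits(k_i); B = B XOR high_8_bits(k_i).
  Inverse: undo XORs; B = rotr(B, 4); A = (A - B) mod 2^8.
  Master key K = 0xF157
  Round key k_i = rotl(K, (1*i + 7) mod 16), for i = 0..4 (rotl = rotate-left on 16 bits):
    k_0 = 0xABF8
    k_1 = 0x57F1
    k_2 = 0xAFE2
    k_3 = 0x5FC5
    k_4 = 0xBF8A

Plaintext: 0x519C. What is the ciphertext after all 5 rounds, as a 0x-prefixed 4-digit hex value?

s_0 = plaintext = 0x519C
s_1 = Round(s_0, k_0) = 0x1562
s_2 = Round(s_1, k_1) = 0x8671
s_3 = Round(s_2, k_2) = 0x15B8
s_4 = Round(s_3, k_3) = 0x08D4
s_5 = Round(s_4, k_4) = 0x56F2

0x56F2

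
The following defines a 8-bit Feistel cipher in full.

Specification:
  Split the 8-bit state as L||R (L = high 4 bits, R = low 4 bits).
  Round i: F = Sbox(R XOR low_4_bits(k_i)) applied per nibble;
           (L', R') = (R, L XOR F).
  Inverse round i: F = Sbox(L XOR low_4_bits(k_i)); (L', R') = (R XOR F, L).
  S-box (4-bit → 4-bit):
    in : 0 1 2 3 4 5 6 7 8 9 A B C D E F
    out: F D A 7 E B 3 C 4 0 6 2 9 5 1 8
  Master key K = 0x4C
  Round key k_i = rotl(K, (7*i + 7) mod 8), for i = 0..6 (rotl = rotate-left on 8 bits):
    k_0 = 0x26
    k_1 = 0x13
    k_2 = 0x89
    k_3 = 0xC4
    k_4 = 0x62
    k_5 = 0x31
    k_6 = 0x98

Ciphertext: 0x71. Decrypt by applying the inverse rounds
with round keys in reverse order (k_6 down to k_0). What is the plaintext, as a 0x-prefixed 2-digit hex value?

0x85

s_0 = ciphertext = 0x71
s_1 = InvRound(s_0, k_6) = 0x97
s_2 = InvRound(s_1, k_5) = 0x39
s_3 = InvRound(s_2, k_4) = 0x43
s_4 = InvRound(s_3, k_3) = 0xC4
s_5 = InvRound(s_4, k_2) = 0xFC
s_6 = InvRound(s_5, k_1) = 0x5F
s_7 = InvRound(s_6, k_0) = 0x85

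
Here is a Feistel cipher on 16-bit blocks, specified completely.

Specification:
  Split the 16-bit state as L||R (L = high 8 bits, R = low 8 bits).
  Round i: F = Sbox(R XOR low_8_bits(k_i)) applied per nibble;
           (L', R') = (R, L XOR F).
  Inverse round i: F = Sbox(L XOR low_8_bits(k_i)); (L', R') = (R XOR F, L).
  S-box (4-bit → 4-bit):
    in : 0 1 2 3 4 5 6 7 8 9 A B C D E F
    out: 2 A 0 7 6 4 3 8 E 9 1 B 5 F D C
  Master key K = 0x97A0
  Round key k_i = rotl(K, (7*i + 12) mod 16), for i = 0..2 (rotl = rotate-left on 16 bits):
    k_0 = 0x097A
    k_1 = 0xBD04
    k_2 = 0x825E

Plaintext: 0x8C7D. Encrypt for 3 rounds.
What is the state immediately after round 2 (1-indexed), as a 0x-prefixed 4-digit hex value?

s_0 = plaintext = 0x8C7D
s_1 = Round(s_0, k_0) = 0x7DA4
s_2 = Round(s_1, k_1) = 0xA46F
s_3 = Round(s_2, k_2) = 0x6FDE

0xA46F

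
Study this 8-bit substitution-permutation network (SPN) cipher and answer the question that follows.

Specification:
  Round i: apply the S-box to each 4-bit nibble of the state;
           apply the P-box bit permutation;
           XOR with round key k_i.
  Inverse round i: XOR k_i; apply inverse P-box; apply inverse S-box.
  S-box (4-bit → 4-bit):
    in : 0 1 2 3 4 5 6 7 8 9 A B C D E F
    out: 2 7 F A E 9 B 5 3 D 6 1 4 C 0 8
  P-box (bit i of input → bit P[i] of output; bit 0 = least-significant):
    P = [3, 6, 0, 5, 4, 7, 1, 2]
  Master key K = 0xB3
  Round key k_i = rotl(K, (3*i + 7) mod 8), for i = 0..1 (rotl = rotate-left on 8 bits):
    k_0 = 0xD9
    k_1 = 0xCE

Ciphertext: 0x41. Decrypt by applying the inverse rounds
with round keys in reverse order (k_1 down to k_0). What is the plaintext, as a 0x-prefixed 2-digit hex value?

0x2B

s_0 = ciphertext = 0x41
s_1 = InvRound(s_0, k_1) = 0x47
s_2 = InvRound(s_1, k_0) = 0x2B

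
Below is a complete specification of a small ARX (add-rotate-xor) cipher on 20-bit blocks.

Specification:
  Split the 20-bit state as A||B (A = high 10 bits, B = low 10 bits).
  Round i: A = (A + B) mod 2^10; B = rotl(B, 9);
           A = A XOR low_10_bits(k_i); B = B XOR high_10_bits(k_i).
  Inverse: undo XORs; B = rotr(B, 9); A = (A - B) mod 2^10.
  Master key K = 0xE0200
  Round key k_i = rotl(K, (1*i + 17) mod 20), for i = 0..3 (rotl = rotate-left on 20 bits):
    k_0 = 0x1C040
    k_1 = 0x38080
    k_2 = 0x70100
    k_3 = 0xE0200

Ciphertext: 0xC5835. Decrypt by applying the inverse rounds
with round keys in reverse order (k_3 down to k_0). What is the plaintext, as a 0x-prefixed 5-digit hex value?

s_0 = ciphertext = 0xC5835
s_1 = InvRound(s_0, k_3) = 0x6AF6B
s_2 = InvRound(s_1, k_2) = 0xD5157
s_3 = InvRound(s_2, k_1) = 0x19B6E
s_4 = InvRound(s_3, k_0) = 0x7A63D

0x7A63D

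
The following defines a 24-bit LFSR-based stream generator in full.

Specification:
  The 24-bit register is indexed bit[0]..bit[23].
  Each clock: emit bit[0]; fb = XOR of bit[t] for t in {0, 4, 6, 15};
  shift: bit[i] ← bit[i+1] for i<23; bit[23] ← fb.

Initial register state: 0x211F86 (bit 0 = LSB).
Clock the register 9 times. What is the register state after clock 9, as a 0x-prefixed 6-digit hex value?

0x21108F

reg_0 = 0x211F86
clock 1: out=0, reg = 0x108FC3
clock 2: out=1, reg = 0x8847E1
clock 3: out=1, reg = 0x4423F0
clock 4: out=0, reg = 0x2211F8
clock 5: out=0, reg = 0x1108FC
clock 6: out=0, reg = 0x08847E
clock 7: out=0, reg = 0x84423F
clock 8: out=1, reg = 0x42211F
clock 9: out=1, reg = 0x21108F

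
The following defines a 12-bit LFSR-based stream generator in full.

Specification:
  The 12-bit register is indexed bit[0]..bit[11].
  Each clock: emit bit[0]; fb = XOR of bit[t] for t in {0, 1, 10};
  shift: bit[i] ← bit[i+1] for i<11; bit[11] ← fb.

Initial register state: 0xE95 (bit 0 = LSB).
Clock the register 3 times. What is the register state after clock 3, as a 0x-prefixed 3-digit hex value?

0x9D2

reg_0 = 0xE95
clock 1: out=1, reg = 0x74A
clock 2: out=0, reg = 0x3A5
clock 3: out=1, reg = 0x9D2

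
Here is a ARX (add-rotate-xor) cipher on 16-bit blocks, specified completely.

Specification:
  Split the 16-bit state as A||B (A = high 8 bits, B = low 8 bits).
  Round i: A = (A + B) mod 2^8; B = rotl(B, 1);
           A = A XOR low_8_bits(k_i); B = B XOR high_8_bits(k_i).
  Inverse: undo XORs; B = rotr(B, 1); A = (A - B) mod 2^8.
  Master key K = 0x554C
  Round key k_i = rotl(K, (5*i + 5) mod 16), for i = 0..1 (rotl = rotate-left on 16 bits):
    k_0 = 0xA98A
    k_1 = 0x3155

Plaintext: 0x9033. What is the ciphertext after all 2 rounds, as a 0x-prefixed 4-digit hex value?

s_0 = plaintext = 0x9033
s_1 = Round(s_0, k_0) = 0x49CF
s_2 = Round(s_1, k_1) = 0x4DAE

0x4DAE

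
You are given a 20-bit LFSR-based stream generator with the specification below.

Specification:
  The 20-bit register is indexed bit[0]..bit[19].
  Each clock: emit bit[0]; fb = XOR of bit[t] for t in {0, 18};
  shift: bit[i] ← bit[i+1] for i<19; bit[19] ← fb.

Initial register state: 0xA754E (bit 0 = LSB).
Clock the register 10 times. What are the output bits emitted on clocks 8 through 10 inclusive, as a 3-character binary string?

010

reg_0 = 0xA754E
clock 1: out=0, reg = 0x53AA7
clock 2: out=1, reg = 0x29D53
clock 3: out=1, reg = 0x94EA9
clock 4: out=1, reg = 0xCA754
clock 5: out=0, reg = 0xE53AA
clock 6: out=0, reg = 0xF29D5
clock 7: out=1, reg = 0x794EA
clock 8: out=0, reg = 0xBCA75
clock 9: out=1, reg = 0xDE53A
clock 10: out=0, reg = 0xEF29D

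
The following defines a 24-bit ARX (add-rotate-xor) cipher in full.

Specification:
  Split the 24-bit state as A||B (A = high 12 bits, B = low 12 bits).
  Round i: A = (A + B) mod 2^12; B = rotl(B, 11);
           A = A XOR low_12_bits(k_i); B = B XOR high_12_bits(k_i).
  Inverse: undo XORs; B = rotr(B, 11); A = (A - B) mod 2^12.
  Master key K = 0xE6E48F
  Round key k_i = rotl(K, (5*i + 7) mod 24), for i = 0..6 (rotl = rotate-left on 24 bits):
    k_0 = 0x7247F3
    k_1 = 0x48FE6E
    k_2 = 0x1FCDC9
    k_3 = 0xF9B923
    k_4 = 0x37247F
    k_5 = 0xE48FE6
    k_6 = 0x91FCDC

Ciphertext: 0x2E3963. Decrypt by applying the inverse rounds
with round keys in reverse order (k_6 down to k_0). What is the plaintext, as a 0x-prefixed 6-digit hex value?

s_0 = ciphertext = 0x2E3963
s_1 = InvRound(s_0, k_6) = 0xD470F8
s_2 = InvRound(s_1, k_5) = 0x540D61
s_3 = InvRound(s_2, k_4) = 0x518C27
s_4 = InvRound(s_3, k_3) = 0x4C3778
s_5 = InvRound(s_4, k_2) = 0xC02D08
s_6 = InvRound(s_5, k_1) = 0xF5D30F
s_7 = InvRound(s_6, k_0) = 0x058856

0x058856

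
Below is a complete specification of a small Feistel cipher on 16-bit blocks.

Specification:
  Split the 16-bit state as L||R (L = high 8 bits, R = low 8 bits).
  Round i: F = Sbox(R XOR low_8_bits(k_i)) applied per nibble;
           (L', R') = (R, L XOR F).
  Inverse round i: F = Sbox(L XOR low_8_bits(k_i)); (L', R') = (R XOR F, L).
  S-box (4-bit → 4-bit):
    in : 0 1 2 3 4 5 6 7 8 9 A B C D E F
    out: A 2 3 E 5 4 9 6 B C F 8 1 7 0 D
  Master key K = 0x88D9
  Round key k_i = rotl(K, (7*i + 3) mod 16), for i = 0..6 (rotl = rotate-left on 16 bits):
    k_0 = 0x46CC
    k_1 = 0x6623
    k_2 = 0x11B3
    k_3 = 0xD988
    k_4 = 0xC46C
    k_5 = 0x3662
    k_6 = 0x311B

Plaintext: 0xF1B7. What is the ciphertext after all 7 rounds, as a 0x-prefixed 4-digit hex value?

0x4F9F

s_0 = plaintext = 0xF1B7
s_1 = Round(s_0, k_0) = 0xB799
s_2 = Round(s_1, k_1) = 0x9938
s_3 = Round(s_2, k_2) = 0x3821
s_4 = Round(s_3, k_3) = 0x21C4
s_5 = Round(s_4, k_4) = 0xC4DA
s_6 = Round(s_5, k_5) = 0xDA4F
s_7 = Round(s_6, k_6) = 0x4F9F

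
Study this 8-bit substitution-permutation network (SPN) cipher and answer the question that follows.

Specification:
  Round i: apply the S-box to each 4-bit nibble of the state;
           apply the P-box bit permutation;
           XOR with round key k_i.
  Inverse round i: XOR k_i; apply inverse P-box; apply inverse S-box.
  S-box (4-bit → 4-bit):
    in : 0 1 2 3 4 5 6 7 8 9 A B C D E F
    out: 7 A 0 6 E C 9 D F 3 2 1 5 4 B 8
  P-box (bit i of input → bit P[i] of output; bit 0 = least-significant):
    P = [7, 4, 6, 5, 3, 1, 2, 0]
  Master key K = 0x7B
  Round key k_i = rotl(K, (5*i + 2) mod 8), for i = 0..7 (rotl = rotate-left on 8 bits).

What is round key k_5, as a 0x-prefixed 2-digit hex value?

0xDB

K = 0x7B
k_0 = rotl(K, (5*0+2) mod 8) = rotl(K, 2) = 0xED
k_1 = rotl(K, (5*1+2) mod 8) = rotl(K, 7) = 0xBD
k_2 = rotl(K, (5*2+2) mod 8) = rotl(K, 4) = 0xB7
k_3 = rotl(K, (5*3+2) mod 8) = rotl(K, 1) = 0xF6
k_4 = rotl(K, (5*4+2) mod 8) = rotl(K, 6) = 0xDE
k_5 = rotl(K, (5*5+2) mod 8) = rotl(K, 3) = 0xDB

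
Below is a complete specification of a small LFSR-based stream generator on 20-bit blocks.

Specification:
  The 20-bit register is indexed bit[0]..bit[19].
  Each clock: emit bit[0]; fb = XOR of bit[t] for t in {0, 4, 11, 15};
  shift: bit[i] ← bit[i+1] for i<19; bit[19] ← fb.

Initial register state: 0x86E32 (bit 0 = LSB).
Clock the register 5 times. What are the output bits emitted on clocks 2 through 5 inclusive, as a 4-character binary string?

1001

reg_0 = 0x86E32
clock 1: out=0, reg = 0x43719
clock 2: out=1, reg = 0x21B8C
clock 3: out=0, reg = 0x90DC6
clock 4: out=0, reg = 0xC86E3
clock 5: out=1, reg = 0x64371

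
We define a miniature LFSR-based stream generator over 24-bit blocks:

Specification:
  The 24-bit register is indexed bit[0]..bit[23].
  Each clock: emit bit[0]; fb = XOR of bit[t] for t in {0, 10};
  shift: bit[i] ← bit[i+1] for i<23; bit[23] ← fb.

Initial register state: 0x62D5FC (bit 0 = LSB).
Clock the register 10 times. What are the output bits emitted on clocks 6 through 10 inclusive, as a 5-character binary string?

reg_0 = 0x62D5FC
clock 1: out=0, reg = 0xB16AFE
clock 2: out=0, reg = 0x58B57F
clock 3: out=1, reg = 0x2C5ABF
clock 4: out=1, reg = 0x962D5F
clock 5: out=1, reg = 0x4B16AF
clock 6: out=1, reg = 0x258B57
clock 7: out=1, reg = 0x92C5AB
clock 8: out=1, reg = 0x4962D5
clock 9: out=1, reg = 0xA4B16A
clock 10: out=0, reg = 0x5258B5

11110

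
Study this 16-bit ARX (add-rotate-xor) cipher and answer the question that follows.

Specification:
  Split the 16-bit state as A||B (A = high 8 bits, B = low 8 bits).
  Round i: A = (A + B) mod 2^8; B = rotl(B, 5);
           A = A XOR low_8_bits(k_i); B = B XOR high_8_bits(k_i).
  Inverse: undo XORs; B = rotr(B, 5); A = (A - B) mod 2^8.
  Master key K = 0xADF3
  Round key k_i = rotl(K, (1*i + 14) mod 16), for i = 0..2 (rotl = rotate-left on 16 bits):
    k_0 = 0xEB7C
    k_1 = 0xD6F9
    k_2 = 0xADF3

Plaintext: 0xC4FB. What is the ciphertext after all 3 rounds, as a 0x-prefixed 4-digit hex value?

s_0 = plaintext = 0xC4FB
s_1 = Round(s_0, k_0) = 0xC394
s_2 = Round(s_1, k_1) = 0xAE44
s_3 = Round(s_2, k_2) = 0x0125

0x0125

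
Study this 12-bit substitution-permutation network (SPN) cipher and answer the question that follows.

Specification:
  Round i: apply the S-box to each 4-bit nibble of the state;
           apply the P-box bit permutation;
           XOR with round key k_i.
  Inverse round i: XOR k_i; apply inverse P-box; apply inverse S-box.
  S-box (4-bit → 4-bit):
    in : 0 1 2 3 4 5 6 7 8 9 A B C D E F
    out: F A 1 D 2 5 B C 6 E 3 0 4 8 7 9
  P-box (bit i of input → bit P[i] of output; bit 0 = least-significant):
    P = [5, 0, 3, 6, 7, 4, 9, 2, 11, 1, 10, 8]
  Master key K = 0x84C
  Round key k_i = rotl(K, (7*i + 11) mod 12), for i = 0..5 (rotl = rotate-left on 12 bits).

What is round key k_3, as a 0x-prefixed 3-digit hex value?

K = 0x84C
k_0 = rotl(K, (7*0+11) mod 12) = rotl(K, 11) = 0x426
k_1 = rotl(K, (7*1+11) mod 12) = rotl(K, 6) = 0x321
k_2 = rotl(K, (7*2+11) mod 12) = rotl(K, 1) = 0x099
k_3 = rotl(K, (7*3+11) mod 12) = rotl(K, 8) = 0xC84

0xC84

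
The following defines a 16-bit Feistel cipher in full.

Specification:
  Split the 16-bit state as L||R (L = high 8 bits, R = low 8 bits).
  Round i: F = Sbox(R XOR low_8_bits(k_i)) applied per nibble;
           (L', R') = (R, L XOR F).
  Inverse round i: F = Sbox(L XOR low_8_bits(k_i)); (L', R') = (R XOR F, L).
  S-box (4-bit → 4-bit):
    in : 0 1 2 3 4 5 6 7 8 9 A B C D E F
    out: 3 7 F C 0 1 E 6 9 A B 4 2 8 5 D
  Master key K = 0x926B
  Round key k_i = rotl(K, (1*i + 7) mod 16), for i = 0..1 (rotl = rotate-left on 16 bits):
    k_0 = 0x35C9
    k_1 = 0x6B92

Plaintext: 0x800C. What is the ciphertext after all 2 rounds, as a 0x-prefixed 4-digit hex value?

s_0 = plaintext = 0x800C
s_1 = Round(s_0, k_0) = 0x0CA1
s_2 = Round(s_1, k_1) = 0xA1C0

0xA1C0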